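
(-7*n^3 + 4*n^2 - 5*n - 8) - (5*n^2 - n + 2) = -7*n^3 - n^2 - 4*n - 10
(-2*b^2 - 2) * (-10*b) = 20*b^3 + 20*b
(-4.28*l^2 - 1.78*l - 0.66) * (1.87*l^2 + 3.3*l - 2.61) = -8.0036*l^4 - 17.4526*l^3 + 4.0626*l^2 + 2.4678*l + 1.7226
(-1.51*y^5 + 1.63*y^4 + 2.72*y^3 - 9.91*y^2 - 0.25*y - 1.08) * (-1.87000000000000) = 2.8237*y^5 - 3.0481*y^4 - 5.0864*y^3 + 18.5317*y^2 + 0.4675*y + 2.0196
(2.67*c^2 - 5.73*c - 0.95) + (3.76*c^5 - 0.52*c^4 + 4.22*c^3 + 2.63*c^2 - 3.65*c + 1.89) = 3.76*c^5 - 0.52*c^4 + 4.22*c^3 + 5.3*c^2 - 9.38*c + 0.94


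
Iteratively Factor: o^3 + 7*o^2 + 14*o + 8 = (o + 4)*(o^2 + 3*o + 2) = (o + 2)*(o + 4)*(o + 1)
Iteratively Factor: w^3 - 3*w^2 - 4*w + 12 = (w - 3)*(w^2 - 4) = (w - 3)*(w - 2)*(w + 2)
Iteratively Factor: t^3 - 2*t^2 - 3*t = (t - 3)*(t^2 + t) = t*(t - 3)*(t + 1)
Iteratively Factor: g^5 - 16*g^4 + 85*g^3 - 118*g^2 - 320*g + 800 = (g - 4)*(g^4 - 12*g^3 + 37*g^2 + 30*g - 200) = (g - 5)*(g - 4)*(g^3 - 7*g^2 + 2*g + 40) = (g - 5)*(g - 4)^2*(g^2 - 3*g - 10) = (g - 5)^2*(g - 4)^2*(g + 2)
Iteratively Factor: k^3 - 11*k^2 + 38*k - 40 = (k - 4)*(k^2 - 7*k + 10) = (k - 5)*(k - 4)*(k - 2)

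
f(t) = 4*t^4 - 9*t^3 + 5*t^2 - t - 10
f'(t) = 16*t^3 - 27*t^2 + 10*t - 1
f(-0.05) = -9.94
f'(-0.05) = -1.57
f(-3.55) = 1094.50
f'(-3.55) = -1092.59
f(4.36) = 780.21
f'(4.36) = 855.45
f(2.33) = 18.86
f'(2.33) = 78.11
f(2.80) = 74.69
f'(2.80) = 166.55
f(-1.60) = 67.48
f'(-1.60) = -151.66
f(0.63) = -10.27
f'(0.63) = -1.42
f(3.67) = 334.44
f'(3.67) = 462.93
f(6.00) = 3404.00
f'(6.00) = 2543.00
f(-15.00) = 234005.00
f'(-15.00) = -60226.00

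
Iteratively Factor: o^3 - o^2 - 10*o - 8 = (o - 4)*(o^2 + 3*o + 2) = (o - 4)*(o + 2)*(o + 1)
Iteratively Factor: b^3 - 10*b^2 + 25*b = (b - 5)*(b^2 - 5*b) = b*(b - 5)*(b - 5)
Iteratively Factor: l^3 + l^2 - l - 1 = (l - 1)*(l^2 + 2*l + 1) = (l - 1)*(l + 1)*(l + 1)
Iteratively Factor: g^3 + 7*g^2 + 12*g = (g + 3)*(g^2 + 4*g) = (g + 3)*(g + 4)*(g)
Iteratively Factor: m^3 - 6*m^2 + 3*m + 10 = (m + 1)*(m^2 - 7*m + 10) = (m - 5)*(m + 1)*(m - 2)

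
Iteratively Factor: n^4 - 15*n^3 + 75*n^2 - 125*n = (n - 5)*(n^3 - 10*n^2 + 25*n) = n*(n - 5)*(n^2 - 10*n + 25) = n*(n - 5)^2*(n - 5)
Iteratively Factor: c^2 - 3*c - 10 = (c + 2)*(c - 5)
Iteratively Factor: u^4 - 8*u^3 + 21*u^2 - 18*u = (u)*(u^3 - 8*u^2 + 21*u - 18) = u*(u - 2)*(u^2 - 6*u + 9) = u*(u - 3)*(u - 2)*(u - 3)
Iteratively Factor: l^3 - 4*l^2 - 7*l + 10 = (l - 1)*(l^2 - 3*l - 10) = (l - 1)*(l + 2)*(l - 5)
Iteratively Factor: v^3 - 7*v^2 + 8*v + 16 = (v + 1)*(v^2 - 8*v + 16) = (v - 4)*(v + 1)*(v - 4)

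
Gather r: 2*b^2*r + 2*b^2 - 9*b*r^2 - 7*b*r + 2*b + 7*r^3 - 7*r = 2*b^2 - 9*b*r^2 + 2*b + 7*r^3 + r*(2*b^2 - 7*b - 7)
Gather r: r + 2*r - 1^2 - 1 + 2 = 3*r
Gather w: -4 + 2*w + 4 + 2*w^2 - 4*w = 2*w^2 - 2*w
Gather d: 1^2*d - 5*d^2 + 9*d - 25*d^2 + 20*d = -30*d^2 + 30*d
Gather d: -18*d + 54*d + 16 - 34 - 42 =36*d - 60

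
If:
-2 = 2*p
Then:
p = -1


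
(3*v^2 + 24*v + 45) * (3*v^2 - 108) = 9*v^4 + 72*v^3 - 189*v^2 - 2592*v - 4860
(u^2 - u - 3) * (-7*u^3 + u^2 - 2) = -7*u^5 + 8*u^4 + 20*u^3 - 5*u^2 + 2*u + 6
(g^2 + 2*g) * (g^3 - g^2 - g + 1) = g^5 + g^4 - 3*g^3 - g^2 + 2*g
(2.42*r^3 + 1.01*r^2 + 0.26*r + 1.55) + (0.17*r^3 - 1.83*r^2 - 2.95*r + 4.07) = 2.59*r^3 - 0.82*r^2 - 2.69*r + 5.62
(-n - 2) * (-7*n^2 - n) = 7*n^3 + 15*n^2 + 2*n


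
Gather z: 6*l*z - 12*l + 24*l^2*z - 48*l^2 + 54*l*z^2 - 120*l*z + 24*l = -48*l^2 + 54*l*z^2 + 12*l + z*(24*l^2 - 114*l)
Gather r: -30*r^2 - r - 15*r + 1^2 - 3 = -30*r^2 - 16*r - 2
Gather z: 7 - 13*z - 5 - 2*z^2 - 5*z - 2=-2*z^2 - 18*z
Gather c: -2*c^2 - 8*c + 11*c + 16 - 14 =-2*c^2 + 3*c + 2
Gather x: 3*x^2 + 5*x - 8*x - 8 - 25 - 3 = 3*x^2 - 3*x - 36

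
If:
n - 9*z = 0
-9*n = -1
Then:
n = 1/9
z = 1/81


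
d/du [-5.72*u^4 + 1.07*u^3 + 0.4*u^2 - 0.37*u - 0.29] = -22.88*u^3 + 3.21*u^2 + 0.8*u - 0.37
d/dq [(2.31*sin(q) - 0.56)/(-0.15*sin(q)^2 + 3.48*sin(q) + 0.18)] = (0.3465*sin(q)^2 - 0.167999999999999*sin(q) + 2.3646)*cos(q)/(0.0225*sin(q)^4 - 1.044*sin(q)^3 + 12.0564*sin(q)^2 + 1.2528*sin(q) + 0.0324)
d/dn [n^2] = 2*n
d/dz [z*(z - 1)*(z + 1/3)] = 3*z^2 - 4*z/3 - 1/3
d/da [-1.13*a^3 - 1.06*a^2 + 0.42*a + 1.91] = -3.39*a^2 - 2.12*a + 0.42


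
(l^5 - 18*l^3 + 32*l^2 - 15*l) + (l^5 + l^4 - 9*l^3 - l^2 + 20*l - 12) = 2*l^5 + l^4 - 27*l^3 + 31*l^2 + 5*l - 12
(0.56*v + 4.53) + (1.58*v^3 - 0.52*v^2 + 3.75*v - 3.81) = 1.58*v^3 - 0.52*v^2 + 4.31*v + 0.72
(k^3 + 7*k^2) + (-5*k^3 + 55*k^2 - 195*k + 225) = -4*k^3 + 62*k^2 - 195*k + 225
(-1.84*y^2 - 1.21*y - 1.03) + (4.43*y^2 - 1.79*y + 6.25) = 2.59*y^2 - 3.0*y + 5.22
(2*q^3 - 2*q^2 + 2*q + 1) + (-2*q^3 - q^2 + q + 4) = -3*q^2 + 3*q + 5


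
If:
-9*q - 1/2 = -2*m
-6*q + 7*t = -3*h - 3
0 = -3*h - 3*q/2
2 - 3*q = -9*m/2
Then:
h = 25/276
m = -13/23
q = -25/138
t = -401/644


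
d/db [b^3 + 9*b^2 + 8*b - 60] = 3*b^2 + 18*b + 8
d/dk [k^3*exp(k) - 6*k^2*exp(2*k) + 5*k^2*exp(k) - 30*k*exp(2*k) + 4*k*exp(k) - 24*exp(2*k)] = (k^3 - 12*k^2*exp(k) + 8*k^2 - 72*k*exp(k) + 14*k - 78*exp(k) + 4)*exp(k)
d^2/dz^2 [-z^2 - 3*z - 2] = -2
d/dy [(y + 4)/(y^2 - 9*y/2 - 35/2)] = 2*(-2*y^2 - 16*y + 1)/(4*y^4 - 36*y^3 - 59*y^2 + 630*y + 1225)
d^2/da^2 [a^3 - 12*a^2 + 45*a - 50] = 6*a - 24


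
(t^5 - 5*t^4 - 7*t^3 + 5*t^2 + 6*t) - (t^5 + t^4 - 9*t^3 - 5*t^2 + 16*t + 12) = -6*t^4 + 2*t^3 + 10*t^2 - 10*t - 12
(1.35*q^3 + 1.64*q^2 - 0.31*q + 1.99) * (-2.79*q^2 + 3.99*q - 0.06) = -3.7665*q^5 + 0.810900000000001*q^4 + 7.3275*q^3 - 6.8874*q^2 + 7.9587*q - 0.1194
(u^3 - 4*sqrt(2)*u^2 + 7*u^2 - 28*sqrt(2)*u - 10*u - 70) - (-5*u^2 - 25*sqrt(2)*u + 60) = u^3 - 4*sqrt(2)*u^2 + 12*u^2 - 10*u - 3*sqrt(2)*u - 130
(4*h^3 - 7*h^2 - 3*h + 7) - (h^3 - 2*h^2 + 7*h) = 3*h^3 - 5*h^2 - 10*h + 7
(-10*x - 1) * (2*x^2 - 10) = -20*x^3 - 2*x^2 + 100*x + 10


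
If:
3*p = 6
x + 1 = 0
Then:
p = 2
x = -1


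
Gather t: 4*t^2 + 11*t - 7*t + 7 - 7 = 4*t^2 + 4*t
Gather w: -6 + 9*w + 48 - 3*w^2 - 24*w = -3*w^2 - 15*w + 42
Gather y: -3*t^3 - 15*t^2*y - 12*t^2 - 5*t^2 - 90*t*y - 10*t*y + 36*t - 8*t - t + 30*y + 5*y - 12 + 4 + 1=-3*t^3 - 17*t^2 + 27*t + y*(-15*t^2 - 100*t + 35) - 7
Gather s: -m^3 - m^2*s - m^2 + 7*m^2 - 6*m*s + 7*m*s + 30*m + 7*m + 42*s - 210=-m^3 + 6*m^2 + 37*m + s*(-m^2 + m + 42) - 210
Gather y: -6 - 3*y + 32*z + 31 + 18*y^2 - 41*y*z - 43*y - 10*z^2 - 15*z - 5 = 18*y^2 + y*(-41*z - 46) - 10*z^2 + 17*z + 20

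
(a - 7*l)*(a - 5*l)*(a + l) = a^3 - 11*a^2*l + 23*a*l^2 + 35*l^3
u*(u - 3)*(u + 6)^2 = u^4 + 9*u^3 - 108*u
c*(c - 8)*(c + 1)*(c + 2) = c^4 - 5*c^3 - 22*c^2 - 16*c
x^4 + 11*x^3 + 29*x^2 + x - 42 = (x - 1)*(x + 2)*(x + 3)*(x + 7)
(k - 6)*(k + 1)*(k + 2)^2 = k^4 - k^3 - 22*k^2 - 44*k - 24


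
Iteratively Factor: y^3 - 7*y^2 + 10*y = (y - 2)*(y^2 - 5*y) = (y - 5)*(y - 2)*(y)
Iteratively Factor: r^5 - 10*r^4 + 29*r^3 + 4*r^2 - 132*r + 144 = (r - 3)*(r^4 - 7*r^3 + 8*r^2 + 28*r - 48) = (r - 3)*(r + 2)*(r^3 - 9*r^2 + 26*r - 24) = (r - 4)*(r - 3)*(r + 2)*(r^2 - 5*r + 6) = (r - 4)*(r - 3)^2*(r + 2)*(r - 2)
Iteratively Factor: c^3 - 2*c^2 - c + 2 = (c - 2)*(c^2 - 1) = (c - 2)*(c + 1)*(c - 1)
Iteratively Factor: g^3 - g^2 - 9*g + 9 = (g - 1)*(g^2 - 9) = (g - 1)*(g + 3)*(g - 3)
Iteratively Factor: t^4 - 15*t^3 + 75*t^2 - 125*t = (t - 5)*(t^3 - 10*t^2 + 25*t) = t*(t - 5)*(t^2 - 10*t + 25) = t*(t - 5)^2*(t - 5)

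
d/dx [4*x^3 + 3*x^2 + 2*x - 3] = 12*x^2 + 6*x + 2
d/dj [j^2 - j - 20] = 2*j - 1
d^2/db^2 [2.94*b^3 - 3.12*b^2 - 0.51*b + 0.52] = 17.64*b - 6.24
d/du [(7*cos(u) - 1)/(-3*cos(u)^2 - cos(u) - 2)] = (21*sin(u)^2 + 6*cos(u) - 6)*sin(u)/(3*cos(u)^2 + cos(u) + 2)^2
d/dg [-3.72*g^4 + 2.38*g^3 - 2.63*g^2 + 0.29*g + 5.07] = -14.88*g^3 + 7.14*g^2 - 5.26*g + 0.29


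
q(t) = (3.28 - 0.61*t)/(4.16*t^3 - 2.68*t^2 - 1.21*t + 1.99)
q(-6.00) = -0.01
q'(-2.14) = -0.12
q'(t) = (3.28 - 0.61*t)*(-12.48*t^2 + 5.36*t + 1.21)/(4.16*t^3 - 2.68*t^2 - 1.21*t + 1.99)^2 - 0.61/(4.16*t^3 - 2.68*t^2 - 1.21*t + 1.99)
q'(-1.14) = -2.03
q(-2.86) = -0.04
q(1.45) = 0.33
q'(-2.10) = -0.13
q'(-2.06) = -0.14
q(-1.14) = -0.63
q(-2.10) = -0.10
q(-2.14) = -0.09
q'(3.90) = -0.01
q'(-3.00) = -0.03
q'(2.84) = -0.03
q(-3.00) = -0.04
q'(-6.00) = -0.00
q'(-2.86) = -0.04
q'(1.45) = -0.86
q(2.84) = 0.02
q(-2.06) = -0.10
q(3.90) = 0.00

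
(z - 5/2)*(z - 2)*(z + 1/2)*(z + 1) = z^4 - 3*z^3 - 5*z^2/4 + 21*z/4 + 5/2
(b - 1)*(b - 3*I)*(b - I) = b^3 - b^2 - 4*I*b^2 - 3*b + 4*I*b + 3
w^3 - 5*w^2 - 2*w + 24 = (w - 4)*(w - 3)*(w + 2)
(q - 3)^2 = q^2 - 6*q + 9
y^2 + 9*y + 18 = (y + 3)*(y + 6)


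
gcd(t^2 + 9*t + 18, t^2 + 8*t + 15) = t + 3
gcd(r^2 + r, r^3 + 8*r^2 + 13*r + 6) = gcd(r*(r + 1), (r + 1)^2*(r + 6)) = r + 1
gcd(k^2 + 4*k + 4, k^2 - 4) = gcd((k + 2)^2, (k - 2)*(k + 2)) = k + 2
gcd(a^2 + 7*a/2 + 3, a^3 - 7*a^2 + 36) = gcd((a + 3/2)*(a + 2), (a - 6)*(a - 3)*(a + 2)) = a + 2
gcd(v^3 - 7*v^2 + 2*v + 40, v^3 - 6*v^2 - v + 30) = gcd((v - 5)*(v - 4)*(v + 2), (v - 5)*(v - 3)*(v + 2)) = v^2 - 3*v - 10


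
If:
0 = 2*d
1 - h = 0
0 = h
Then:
No Solution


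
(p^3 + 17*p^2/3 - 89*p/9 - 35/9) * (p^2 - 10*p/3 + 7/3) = p^5 + 7*p^4/3 - 238*p^3/9 + 1142*p^2/27 - 91*p/9 - 245/27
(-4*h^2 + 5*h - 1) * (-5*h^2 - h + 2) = 20*h^4 - 21*h^3 - 8*h^2 + 11*h - 2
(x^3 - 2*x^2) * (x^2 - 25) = x^5 - 2*x^4 - 25*x^3 + 50*x^2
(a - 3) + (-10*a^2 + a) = -10*a^2 + 2*a - 3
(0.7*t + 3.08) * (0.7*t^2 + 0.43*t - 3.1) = 0.49*t^3 + 2.457*t^2 - 0.8456*t - 9.548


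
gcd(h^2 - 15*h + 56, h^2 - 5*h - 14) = h - 7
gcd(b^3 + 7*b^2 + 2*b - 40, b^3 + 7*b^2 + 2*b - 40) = b^3 + 7*b^2 + 2*b - 40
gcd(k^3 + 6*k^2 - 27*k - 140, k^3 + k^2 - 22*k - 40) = k^2 - k - 20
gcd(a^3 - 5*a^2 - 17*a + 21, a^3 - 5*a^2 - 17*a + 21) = a^3 - 5*a^2 - 17*a + 21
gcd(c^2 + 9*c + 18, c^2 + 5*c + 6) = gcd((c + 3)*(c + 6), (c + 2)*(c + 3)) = c + 3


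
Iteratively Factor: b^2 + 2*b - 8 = (b - 2)*(b + 4)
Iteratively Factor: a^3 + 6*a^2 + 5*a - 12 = (a + 3)*(a^2 + 3*a - 4) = (a - 1)*(a + 3)*(a + 4)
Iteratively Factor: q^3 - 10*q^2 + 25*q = (q - 5)*(q^2 - 5*q) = (q - 5)^2*(q)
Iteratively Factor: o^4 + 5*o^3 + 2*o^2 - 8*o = (o + 2)*(o^3 + 3*o^2 - 4*o) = (o + 2)*(o + 4)*(o^2 - o) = o*(o + 2)*(o + 4)*(o - 1)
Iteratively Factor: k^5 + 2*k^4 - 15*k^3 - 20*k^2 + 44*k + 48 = (k - 2)*(k^4 + 4*k^3 - 7*k^2 - 34*k - 24) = (k - 2)*(k + 2)*(k^3 + 2*k^2 - 11*k - 12) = (k - 2)*(k + 2)*(k + 4)*(k^2 - 2*k - 3) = (k - 2)*(k + 1)*(k + 2)*(k + 4)*(k - 3)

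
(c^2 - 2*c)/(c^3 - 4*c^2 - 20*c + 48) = c/(c^2 - 2*c - 24)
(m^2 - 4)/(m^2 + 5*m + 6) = (m - 2)/(m + 3)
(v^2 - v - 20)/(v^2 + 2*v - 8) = (v - 5)/(v - 2)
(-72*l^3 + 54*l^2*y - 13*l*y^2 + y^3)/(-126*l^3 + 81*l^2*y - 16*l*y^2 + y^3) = (-4*l + y)/(-7*l + y)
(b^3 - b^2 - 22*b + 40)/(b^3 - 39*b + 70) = (b^2 + b - 20)/(b^2 + 2*b - 35)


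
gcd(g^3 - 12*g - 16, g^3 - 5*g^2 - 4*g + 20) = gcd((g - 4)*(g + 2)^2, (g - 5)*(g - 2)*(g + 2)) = g + 2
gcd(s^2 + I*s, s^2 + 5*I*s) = s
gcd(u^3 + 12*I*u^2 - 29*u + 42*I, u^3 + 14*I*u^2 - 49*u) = u + 7*I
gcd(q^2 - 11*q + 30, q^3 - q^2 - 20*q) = q - 5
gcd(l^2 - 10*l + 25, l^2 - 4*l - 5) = l - 5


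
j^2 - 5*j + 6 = (j - 3)*(j - 2)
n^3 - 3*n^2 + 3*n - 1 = (n - 1)^3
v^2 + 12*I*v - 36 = (v + 6*I)^2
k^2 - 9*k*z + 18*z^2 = (k - 6*z)*(k - 3*z)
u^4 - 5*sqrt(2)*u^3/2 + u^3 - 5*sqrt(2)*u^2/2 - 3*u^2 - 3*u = u*(u + 1)*(u - 3*sqrt(2))*(u + sqrt(2)/2)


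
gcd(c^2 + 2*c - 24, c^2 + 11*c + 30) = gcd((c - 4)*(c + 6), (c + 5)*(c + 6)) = c + 6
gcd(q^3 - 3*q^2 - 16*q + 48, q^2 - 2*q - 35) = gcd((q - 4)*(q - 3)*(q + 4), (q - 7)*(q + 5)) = 1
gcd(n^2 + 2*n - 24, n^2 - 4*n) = n - 4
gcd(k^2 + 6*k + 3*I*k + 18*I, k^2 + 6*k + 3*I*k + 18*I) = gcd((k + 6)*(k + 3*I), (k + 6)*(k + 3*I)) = k^2 + k*(6 + 3*I) + 18*I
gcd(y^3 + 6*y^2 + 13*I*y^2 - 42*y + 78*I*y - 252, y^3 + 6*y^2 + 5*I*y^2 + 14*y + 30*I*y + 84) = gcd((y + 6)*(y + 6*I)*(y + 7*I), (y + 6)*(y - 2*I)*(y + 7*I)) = y^2 + y*(6 + 7*I) + 42*I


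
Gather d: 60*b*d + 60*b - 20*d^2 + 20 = 60*b*d + 60*b - 20*d^2 + 20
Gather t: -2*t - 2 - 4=-2*t - 6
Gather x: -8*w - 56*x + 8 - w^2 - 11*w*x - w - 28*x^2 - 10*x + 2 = -w^2 - 9*w - 28*x^2 + x*(-11*w - 66) + 10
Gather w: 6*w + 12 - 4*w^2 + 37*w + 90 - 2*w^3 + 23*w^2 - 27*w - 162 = -2*w^3 + 19*w^2 + 16*w - 60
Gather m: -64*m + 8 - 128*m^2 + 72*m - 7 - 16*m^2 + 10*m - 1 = -144*m^2 + 18*m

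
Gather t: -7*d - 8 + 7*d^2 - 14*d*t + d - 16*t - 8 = 7*d^2 - 6*d + t*(-14*d - 16) - 16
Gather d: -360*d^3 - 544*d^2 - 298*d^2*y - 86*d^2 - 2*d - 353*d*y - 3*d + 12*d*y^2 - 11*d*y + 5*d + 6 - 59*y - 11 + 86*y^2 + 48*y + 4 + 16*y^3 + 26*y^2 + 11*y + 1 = -360*d^3 + d^2*(-298*y - 630) + d*(12*y^2 - 364*y) + 16*y^3 + 112*y^2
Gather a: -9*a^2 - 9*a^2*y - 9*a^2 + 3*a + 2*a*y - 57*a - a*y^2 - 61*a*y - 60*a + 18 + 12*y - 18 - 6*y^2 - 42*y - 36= a^2*(-9*y - 18) + a*(-y^2 - 59*y - 114) - 6*y^2 - 30*y - 36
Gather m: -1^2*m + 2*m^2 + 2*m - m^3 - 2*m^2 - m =-m^3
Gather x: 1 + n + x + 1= n + x + 2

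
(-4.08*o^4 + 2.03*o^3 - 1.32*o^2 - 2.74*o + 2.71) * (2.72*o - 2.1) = -11.0976*o^5 + 14.0896*o^4 - 7.8534*o^3 - 4.6808*o^2 + 13.1252*o - 5.691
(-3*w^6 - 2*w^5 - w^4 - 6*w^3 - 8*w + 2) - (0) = -3*w^6 - 2*w^5 - w^4 - 6*w^3 - 8*w + 2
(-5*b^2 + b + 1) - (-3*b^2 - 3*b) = -2*b^2 + 4*b + 1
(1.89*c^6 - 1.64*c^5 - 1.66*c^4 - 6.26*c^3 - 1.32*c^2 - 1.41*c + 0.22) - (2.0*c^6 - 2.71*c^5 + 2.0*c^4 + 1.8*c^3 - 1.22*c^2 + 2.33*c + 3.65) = -0.11*c^6 + 1.07*c^5 - 3.66*c^4 - 8.06*c^3 - 0.1*c^2 - 3.74*c - 3.43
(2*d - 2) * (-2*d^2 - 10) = -4*d^3 + 4*d^2 - 20*d + 20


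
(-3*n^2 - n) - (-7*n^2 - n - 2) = 4*n^2 + 2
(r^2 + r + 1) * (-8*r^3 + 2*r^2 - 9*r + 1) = -8*r^5 - 6*r^4 - 15*r^3 - 6*r^2 - 8*r + 1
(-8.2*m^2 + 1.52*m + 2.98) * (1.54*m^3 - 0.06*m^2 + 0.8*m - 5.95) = -12.628*m^5 + 2.8328*m^4 - 2.062*m^3 + 49.8272*m^2 - 6.66*m - 17.731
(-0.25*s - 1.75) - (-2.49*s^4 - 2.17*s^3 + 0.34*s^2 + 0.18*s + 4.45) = 2.49*s^4 + 2.17*s^3 - 0.34*s^2 - 0.43*s - 6.2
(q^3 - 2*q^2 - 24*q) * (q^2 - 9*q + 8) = q^5 - 11*q^4 + 2*q^3 + 200*q^2 - 192*q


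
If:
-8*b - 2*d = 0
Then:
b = -d/4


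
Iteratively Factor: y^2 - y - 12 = (y - 4)*(y + 3)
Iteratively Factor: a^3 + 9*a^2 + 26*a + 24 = (a + 4)*(a^2 + 5*a + 6) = (a + 3)*(a + 4)*(a + 2)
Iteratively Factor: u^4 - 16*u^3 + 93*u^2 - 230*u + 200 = (u - 5)*(u^3 - 11*u^2 + 38*u - 40) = (u - 5)^2*(u^2 - 6*u + 8) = (u - 5)^2*(u - 4)*(u - 2)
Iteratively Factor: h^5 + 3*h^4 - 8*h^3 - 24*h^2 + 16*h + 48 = (h - 2)*(h^4 + 5*h^3 + 2*h^2 - 20*h - 24) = (h - 2)^2*(h^3 + 7*h^2 + 16*h + 12) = (h - 2)^2*(h + 2)*(h^2 + 5*h + 6) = (h - 2)^2*(h + 2)*(h + 3)*(h + 2)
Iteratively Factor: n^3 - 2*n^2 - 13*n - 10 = (n + 2)*(n^2 - 4*n - 5) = (n - 5)*(n + 2)*(n + 1)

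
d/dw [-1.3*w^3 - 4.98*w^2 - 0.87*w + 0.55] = -3.9*w^2 - 9.96*w - 0.87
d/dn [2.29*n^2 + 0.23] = 4.58*n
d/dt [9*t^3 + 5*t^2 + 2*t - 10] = 27*t^2 + 10*t + 2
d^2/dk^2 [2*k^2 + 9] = 4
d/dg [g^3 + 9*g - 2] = 3*g^2 + 9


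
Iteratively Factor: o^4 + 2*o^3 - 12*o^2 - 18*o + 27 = (o - 1)*(o^3 + 3*o^2 - 9*o - 27) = (o - 1)*(o + 3)*(o^2 - 9) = (o - 1)*(o + 3)^2*(o - 3)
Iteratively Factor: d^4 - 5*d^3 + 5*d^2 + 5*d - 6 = (d + 1)*(d^3 - 6*d^2 + 11*d - 6) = (d - 3)*(d + 1)*(d^2 - 3*d + 2) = (d - 3)*(d - 1)*(d + 1)*(d - 2)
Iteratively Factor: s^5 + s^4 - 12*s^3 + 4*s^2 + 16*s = (s - 2)*(s^4 + 3*s^3 - 6*s^2 - 8*s) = s*(s - 2)*(s^3 + 3*s^2 - 6*s - 8) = s*(s - 2)^2*(s^2 + 5*s + 4) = s*(s - 2)^2*(s + 4)*(s + 1)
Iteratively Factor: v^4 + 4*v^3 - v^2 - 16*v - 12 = (v + 1)*(v^3 + 3*v^2 - 4*v - 12) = (v + 1)*(v + 2)*(v^2 + v - 6) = (v + 1)*(v + 2)*(v + 3)*(v - 2)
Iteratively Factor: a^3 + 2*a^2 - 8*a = (a - 2)*(a^2 + 4*a) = a*(a - 2)*(a + 4)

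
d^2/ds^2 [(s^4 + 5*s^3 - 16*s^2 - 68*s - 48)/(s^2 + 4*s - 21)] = 2*(s^6 + 12*s^5 - 15*s^4 - 491*s^3 + 234*s^2 + 1755*s - 14544)/(s^6 + 12*s^5 - 15*s^4 - 440*s^3 + 315*s^2 + 5292*s - 9261)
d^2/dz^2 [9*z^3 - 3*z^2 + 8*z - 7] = 54*z - 6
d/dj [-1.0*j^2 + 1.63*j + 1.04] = 1.63 - 2.0*j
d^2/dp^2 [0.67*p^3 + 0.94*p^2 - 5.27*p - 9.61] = 4.02*p + 1.88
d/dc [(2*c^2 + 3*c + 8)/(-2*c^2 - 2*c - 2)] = (c^2 + 12*c + 5)/(2*(c^4 + 2*c^3 + 3*c^2 + 2*c + 1))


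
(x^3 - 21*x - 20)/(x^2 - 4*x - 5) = x + 4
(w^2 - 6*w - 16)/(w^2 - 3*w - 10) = (w - 8)/(w - 5)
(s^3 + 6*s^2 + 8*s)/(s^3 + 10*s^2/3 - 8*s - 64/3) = 3*s/(3*s - 8)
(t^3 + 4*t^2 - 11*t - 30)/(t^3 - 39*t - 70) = (t - 3)/(t - 7)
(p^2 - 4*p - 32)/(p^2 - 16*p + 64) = (p + 4)/(p - 8)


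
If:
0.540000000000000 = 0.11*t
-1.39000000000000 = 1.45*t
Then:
No Solution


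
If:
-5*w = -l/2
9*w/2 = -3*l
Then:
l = 0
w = 0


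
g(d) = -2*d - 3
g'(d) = -2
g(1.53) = -6.06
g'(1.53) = -2.00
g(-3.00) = 3.00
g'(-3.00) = -2.00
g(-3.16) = 3.32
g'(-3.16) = -2.00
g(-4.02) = 5.04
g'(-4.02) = -2.00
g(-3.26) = 3.52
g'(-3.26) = -2.00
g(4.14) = -11.28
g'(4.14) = -2.00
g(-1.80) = 0.60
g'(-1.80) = -2.00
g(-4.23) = 5.46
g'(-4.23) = -2.00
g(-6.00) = 9.00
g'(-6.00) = -2.00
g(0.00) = -3.00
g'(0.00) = -2.00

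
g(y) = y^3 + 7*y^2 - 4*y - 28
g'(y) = 3*y^2 + 14*y - 4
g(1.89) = -3.80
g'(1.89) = 33.18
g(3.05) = 53.29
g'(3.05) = 66.61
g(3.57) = 92.43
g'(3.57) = 84.21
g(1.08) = -22.90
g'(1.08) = 14.62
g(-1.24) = -14.18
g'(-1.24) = -16.75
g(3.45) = 82.58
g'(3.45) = 80.01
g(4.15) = 147.43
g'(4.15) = 105.77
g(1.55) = -13.66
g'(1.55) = 24.91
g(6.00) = 416.00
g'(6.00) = 188.00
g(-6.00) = 32.00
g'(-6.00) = 20.00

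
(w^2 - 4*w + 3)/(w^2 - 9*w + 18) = (w - 1)/(w - 6)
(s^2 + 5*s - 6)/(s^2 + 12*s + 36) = (s - 1)/(s + 6)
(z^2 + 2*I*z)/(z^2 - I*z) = (z + 2*I)/(z - I)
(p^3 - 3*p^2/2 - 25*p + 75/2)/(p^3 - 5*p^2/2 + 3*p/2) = (p^2 - 25)/(p*(p - 1))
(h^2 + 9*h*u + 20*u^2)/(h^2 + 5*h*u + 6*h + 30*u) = (h + 4*u)/(h + 6)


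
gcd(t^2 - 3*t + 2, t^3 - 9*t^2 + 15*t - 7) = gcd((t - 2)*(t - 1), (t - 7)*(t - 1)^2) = t - 1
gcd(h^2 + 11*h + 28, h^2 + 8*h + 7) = h + 7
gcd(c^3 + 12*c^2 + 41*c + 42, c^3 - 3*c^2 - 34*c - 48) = c^2 + 5*c + 6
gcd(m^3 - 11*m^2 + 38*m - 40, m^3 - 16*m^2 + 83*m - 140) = m^2 - 9*m + 20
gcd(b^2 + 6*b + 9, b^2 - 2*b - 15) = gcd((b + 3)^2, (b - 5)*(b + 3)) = b + 3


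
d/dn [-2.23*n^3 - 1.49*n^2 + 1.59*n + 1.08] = -6.69*n^2 - 2.98*n + 1.59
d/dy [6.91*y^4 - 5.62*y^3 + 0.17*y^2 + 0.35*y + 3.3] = 27.64*y^3 - 16.86*y^2 + 0.34*y + 0.35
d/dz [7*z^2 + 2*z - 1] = 14*z + 2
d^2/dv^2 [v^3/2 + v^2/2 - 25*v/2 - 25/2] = 3*v + 1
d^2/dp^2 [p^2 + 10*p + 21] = 2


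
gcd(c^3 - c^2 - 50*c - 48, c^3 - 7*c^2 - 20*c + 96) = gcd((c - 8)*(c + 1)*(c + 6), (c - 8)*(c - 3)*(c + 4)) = c - 8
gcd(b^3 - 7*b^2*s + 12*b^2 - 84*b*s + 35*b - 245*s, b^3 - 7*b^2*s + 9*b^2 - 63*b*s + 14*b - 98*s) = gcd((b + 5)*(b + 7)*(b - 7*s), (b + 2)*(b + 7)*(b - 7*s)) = -b^2 + 7*b*s - 7*b + 49*s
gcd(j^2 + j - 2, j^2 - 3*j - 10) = j + 2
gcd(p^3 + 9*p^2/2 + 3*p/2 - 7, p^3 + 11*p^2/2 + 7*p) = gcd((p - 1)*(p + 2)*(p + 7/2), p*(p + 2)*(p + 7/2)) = p^2 + 11*p/2 + 7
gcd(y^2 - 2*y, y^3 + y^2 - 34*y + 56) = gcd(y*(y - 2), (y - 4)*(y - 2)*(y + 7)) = y - 2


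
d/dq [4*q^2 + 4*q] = 8*q + 4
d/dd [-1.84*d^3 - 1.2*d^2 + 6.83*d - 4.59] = -5.52*d^2 - 2.4*d + 6.83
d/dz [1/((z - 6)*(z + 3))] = (3 - 2*z)/(z^4 - 6*z^3 - 27*z^2 + 108*z + 324)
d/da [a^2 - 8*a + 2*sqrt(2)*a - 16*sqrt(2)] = 2*a - 8 + 2*sqrt(2)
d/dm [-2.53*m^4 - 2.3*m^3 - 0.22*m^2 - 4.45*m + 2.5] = -10.12*m^3 - 6.9*m^2 - 0.44*m - 4.45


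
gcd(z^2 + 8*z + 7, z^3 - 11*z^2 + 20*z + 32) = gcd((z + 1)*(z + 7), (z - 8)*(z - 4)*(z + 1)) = z + 1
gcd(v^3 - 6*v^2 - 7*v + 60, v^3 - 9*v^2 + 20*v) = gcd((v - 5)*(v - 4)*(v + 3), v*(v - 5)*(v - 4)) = v^2 - 9*v + 20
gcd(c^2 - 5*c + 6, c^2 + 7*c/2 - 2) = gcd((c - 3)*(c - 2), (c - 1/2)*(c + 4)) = 1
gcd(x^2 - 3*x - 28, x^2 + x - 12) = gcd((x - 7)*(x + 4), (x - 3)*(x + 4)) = x + 4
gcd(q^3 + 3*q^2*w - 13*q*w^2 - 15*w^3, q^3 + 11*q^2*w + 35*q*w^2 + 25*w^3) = q^2 + 6*q*w + 5*w^2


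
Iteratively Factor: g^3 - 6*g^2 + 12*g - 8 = (g - 2)*(g^2 - 4*g + 4) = (g - 2)^2*(g - 2)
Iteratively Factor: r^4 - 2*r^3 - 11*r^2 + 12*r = (r + 3)*(r^3 - 5*r^2 + 4*r) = (r - 1)*(r + 3)*(r^2 - 4*r) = r*(r - 1)*(r + 3)*(r - 4)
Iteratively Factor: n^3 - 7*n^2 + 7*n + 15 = (n + 1)*(n^2 - 8*n + 15) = (n - 3)*(n + 1)*(n - 5)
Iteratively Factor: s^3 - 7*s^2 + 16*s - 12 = (s - 3)*(s^2 - 4*s + 4) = (s - 3)*(s - 2)*(s - 2)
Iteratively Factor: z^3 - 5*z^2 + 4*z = (z - 4)*(z^2 - z) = (z - 4)*(z - 1)*(z)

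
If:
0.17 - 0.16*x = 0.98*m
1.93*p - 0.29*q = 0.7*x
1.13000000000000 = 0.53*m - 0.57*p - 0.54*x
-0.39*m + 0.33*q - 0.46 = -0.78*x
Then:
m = 0.49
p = 0.28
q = 6.49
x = -1.91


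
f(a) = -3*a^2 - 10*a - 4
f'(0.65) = -13.90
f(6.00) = -172.00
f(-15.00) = -529.00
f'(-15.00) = 80.00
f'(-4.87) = 19.22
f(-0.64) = 1.17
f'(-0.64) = -6.16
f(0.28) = -7.04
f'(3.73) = -32.38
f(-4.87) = -26.45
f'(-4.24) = 15.44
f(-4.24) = -15.53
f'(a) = -6*a - 10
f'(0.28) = -11.68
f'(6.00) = -46.00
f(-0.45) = -0.11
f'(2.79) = -26.74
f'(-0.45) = -7.30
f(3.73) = -83.04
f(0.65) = -11.77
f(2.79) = -55.25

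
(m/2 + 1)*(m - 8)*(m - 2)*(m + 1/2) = m^4/2 - 15*m^3/4 - 4*m^2 + 15*m + 8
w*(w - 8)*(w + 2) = w^3 - 6*w^2 - 16*w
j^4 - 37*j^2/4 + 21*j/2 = j*(j - 2)*(j - 3/2)*(j + 7/2)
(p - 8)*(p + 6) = p^2 - 2*p - 48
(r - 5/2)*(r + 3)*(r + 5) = r^3 + 11*r^2/2 - 5*r - 75/2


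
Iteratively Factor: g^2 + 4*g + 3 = (g + 1)*(g + 3)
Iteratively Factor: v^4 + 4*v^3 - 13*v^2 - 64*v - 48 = (v + 3)*(v^3 + v^2 - 16*v - 16) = (v + 3)*(v + 4)*(v^2 - 3*v - 4) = (v - 4)*(v + 3)*(v + 4)*(v + 1)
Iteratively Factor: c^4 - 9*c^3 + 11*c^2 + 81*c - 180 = (c - 5)*(c^3 - 4*c^2 - 9*c + 36) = (c - 5)*(c - 3)*(c^2 - c - 12) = (c - 5)*(c - 4)*(c - 3)*(c + 3)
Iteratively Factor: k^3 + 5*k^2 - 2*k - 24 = (k + 4)*(k^2 + k - 6) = (k + 3)*(k + 4)*(k - 2)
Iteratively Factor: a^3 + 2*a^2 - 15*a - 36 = (a + 3)*(a^2 - a - 12) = (a - 4)*(a + 3)*(a + 3)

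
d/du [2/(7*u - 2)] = -14/(7*u - 2)^2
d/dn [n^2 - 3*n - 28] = 2*n - 3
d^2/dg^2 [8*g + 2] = 0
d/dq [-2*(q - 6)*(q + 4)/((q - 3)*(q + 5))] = 4*(-2*q^2 - 9*q - 39)/(q^4 + 4*q^3 - 26*q^2 - 60*q + 225)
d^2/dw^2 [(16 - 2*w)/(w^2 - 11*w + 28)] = 4*(-(w - 8)*(2*w - 11)^2 + (3*w - 19)*(w^2 - 11*w + 28))/(w^2 - 11*w + 28)^3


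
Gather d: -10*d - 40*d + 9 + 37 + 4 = 50 - 50*d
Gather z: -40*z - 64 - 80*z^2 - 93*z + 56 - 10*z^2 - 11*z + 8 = -90*z^2 - 144*z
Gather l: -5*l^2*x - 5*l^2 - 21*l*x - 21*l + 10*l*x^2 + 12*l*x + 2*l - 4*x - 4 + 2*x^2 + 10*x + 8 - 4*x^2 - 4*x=l^2*(-5*x - 5) + l*(10*x^2 - 9*x - 19) - 2*x^2 + 2*x + 4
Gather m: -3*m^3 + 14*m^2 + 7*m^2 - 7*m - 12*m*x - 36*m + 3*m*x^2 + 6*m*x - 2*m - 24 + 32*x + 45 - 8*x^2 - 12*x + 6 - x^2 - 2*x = -3*m^3 + 21*m^2 + m*(3*x^2 - 6*x - 45) - 9*x^2 + 18*x + 27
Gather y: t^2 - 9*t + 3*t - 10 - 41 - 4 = t^2 - 6*t - 55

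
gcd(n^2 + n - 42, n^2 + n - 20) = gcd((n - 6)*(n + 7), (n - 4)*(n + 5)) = 1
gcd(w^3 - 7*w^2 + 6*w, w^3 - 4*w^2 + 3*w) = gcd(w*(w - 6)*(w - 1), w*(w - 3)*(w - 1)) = w^2 - w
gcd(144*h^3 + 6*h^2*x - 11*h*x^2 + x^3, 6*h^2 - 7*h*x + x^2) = -6*h + x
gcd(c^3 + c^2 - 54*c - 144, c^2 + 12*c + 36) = c + 6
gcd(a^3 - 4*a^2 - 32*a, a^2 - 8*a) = a^2 - 8*a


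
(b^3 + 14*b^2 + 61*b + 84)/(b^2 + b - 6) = (b^2 + 11*b + 28)/(b - 2)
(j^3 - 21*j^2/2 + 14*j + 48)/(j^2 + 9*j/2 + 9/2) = (j^2 - 12*j + 32)/(j + 3)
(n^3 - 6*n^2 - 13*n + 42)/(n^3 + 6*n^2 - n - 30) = (n - 7)/(n + 5)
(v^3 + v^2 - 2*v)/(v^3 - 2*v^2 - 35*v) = (-v^2 - v + 2)/(-v^2 + 2*v + 35)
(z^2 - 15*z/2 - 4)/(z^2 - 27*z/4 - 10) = 2*(2*z + 1)/(4*z + 5)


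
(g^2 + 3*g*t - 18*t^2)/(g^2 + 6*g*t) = (g - 3*t)/g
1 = 1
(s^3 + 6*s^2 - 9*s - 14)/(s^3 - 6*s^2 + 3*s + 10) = (s + 7)/(s - 5)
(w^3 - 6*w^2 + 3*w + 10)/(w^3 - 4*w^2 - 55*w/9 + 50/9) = 9*(w^2 - w - 2)/(9*w^2 + 9*w - 10)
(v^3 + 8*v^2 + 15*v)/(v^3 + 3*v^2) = (v + 5)/v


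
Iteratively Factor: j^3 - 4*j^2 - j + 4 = (j - 1)*(j^2 - 3*j - 4) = (j - 4)*(j - 1)*(j + 1)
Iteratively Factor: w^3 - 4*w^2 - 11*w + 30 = (w - 5)*(w^2 + w - 6) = (w - 5)*(w + 3)*(w - 2)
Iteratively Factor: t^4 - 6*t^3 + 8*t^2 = (t)*(t^3 - 6*t^2 + 8*t) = t*(t - 2)*(t^2 - 4*t) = t*(t - 4)*(t - 2)*(t)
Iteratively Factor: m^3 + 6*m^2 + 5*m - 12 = (m + 3)*(m^2 + 3*m - 4) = (m + 3)*(m + 4)*(m - 1)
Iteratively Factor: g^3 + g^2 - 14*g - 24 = (g + 3)*(g^2 - 2*g - 8) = (g + 2)*(g + 3)*(g - 4)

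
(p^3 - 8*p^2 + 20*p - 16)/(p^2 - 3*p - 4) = (p^2 - 4*p + 4)/(p + 1)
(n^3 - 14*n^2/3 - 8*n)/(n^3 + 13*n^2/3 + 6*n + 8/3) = n*(n - 6)/(n^2 + 3*n + 2)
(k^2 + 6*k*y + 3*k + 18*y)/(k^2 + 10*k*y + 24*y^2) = (k + 3)/(k + 4*y)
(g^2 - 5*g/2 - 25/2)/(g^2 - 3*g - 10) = (g + 5/2)/(g + 2)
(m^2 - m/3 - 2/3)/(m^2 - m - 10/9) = 3*(m - 1)/(3*m - 5)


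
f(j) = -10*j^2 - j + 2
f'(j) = -20*j - 1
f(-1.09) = -8.79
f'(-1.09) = 20.80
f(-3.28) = -102.30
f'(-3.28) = 64.60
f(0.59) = -2.07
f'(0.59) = -12.80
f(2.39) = -57.51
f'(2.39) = -48.80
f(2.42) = -58.98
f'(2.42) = -49.40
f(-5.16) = -259.10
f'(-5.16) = 102.20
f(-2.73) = -69.80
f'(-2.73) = 53.60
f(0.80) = -5.20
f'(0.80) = -17.00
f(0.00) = 2.00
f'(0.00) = -1.00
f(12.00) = -1450.00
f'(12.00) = -241.00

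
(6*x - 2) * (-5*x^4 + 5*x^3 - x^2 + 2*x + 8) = -30*x^5 + 40*x^4 - 16*x^3 + 14*x^2 + 44*x - 16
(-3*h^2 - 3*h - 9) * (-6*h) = 18*h^3 + 18*h^2 + 54*h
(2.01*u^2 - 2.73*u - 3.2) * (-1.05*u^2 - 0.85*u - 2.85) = -2.1105*u^4 + 1.158*u^3 - 0.0479999999999992*u^2 + 10.5005*u + 9.12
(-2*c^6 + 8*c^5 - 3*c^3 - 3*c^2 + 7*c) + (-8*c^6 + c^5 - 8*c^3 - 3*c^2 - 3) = -10*c^6 + 9*c^5 - 11*c^3 - 6*c^2 + 7*c - 3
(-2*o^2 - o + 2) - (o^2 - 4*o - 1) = -3*o^2 + 3*o + 3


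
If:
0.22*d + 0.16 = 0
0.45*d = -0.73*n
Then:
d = -0.73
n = 0.45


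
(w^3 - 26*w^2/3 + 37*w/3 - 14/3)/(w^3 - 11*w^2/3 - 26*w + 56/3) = (w - 1)/(w + 4)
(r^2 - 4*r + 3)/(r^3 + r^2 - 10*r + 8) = (r - 3)/(r^2 + 2*r - 8)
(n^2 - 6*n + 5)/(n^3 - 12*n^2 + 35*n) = (n - 1)/(n*(n - 7))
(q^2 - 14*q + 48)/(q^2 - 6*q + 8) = (q^2 - 14*q + 48)/(q^2 - 6*q + 8)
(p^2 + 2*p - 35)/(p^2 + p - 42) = (p - 5)/(p - 6)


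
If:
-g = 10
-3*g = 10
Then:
No Solution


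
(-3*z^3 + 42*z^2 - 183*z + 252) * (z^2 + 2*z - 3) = -3*z^5 + 36*z^4 - 90*z^3 - 240*z^2 + 1053*z - 756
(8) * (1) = 8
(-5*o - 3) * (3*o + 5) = -15*o^2 - 34*o - 15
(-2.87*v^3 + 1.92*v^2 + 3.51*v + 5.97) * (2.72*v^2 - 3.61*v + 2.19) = -7.8064*v^5 + 15.5831*v^4 - 3.6693*v^3 + 7.7721*v^2 - 13.8648*v + 13.0743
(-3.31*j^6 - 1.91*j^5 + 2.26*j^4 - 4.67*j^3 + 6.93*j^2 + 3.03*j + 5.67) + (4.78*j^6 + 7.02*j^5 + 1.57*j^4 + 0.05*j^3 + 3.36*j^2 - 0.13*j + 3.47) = 1.47*j^6 + 5.11*j^5 + 3.83*j^4 - 4.62*j^3 + 10.29*j^2 + 2.9*j + 9.14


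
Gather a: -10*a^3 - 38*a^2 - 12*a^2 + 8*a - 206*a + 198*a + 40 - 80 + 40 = -10*a^3 - 50*a^2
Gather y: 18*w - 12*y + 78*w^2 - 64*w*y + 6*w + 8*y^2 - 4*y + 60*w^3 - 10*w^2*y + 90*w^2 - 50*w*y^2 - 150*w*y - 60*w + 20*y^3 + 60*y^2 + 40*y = 60*w^3 + 168*w^2 - 36*w + 20*y^3 + y^2*(68 - 50*w) + y*(-10*w^2 - 214*w + 24)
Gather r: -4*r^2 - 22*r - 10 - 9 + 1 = -4*r^2 - 22*r - 18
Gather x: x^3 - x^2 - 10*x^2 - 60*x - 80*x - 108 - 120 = x^3 - 11*x^2 - 140*x - 228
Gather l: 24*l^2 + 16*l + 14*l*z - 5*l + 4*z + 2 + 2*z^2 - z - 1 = 24*l^2 + l*(14*z + 11) + 2*z^2 + 3*z + 1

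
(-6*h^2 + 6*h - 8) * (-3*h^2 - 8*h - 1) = 18*h^4 + 30*h^3 - 18*h^2 + 58*h + 8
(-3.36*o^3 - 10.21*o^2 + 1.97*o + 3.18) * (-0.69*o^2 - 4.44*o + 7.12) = 2.3184*o^5 + 21.9633*o^4 + 20.0499*o^3 - 83.6362*o^2 - 0.0928000000000004*o + 22.6416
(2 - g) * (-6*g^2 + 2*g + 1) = 6*g^3 - 14*g^2 + 3*g + 2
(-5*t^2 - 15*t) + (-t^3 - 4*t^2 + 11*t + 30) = -t^3 - 9*t^2 - 4*t + 30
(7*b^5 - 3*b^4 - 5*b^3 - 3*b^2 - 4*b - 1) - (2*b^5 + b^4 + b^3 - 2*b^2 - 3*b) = 5*b^5 - 4*b^4 - 6*b^3 - b^2 - b - 1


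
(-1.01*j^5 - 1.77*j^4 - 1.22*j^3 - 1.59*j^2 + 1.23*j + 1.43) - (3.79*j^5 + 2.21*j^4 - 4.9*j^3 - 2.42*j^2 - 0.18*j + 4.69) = -4.8*j^5 - 3.98*j^4 + 3.68*j^3 + 0.83*j^2 + 1.41*j - 3.26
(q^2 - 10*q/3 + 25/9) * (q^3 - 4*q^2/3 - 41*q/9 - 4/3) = q^5 - 14*q^4/3 + 8*q^3/3 + 274*q^2/27 - 665*q/81 - 100/27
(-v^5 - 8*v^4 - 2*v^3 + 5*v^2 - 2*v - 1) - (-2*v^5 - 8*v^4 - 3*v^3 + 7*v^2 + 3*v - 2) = v^5 + v^3 - 2*v^2 - 5*v + 1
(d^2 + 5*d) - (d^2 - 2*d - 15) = 7*d + 15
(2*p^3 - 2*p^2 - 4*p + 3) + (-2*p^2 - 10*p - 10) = 2*p^3 - 4*p^2 - 14*p - 7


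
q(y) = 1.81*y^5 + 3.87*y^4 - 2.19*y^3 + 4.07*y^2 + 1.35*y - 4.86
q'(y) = 9.05*y^4 + 15.48*y^3 - 6.57*y^2 + 8.14*y + 1.35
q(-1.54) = 16.80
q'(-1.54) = -32.40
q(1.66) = 50.78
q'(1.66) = 136.29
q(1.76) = 65.88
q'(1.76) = 166.55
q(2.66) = 421.10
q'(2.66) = 720.95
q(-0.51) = -4.00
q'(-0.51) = -5.95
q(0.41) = -3.64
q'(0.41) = 4.91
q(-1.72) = 22.63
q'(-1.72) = -31.65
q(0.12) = -4.64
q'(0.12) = 2.26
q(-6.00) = -8452.44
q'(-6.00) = 8101.11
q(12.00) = 527447.34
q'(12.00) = 213563.19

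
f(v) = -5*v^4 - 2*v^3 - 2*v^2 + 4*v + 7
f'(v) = -20*v^3 - 6*v^2 - 4*v + 4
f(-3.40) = -619.28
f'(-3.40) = 734.32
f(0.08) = 7.31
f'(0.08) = 3.63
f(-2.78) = -275.25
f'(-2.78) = 398.45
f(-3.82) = -990.67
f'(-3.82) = 1046.58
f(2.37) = -179.13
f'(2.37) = -305.42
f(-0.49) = 4.51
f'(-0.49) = 6.87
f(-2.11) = -90.66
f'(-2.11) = 173.61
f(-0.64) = 3.31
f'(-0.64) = 9.35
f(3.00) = -458.00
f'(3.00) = -602.00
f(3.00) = -458.00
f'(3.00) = -602.00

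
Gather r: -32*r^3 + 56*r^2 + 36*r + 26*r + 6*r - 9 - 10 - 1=-32*r^3 + 56*r^2 + 68*r - 20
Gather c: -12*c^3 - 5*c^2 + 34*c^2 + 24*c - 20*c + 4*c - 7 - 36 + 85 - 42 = -12*c^3 + 29*c^2 + 8*c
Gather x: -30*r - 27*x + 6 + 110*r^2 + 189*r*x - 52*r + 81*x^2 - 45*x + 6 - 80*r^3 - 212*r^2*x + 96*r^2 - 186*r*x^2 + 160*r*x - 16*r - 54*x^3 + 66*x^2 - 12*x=-80*r^3 + 206*r^2 - 98*r - 54*x^3 + x^2*(147 - 186*r) + x*(-212*r^2 + 349*r - 84) + 12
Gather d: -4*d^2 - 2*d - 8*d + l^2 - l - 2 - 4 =-4*d^2 - 10*d + l^2 - l - 6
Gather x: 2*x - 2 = 2*x - 2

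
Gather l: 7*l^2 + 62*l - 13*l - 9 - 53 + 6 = 7*l^2 + 49*l - 56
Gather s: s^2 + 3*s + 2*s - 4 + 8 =s^2 + 5*s + 4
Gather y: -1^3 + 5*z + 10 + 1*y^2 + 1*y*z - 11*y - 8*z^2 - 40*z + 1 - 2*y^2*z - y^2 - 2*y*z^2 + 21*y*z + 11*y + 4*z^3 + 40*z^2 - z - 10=-2*y^2*z + y*(-2*z^2 + 22*z) + 4*z^3 + 32*z^2 - 36*z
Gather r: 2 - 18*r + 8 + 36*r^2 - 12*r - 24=36*r^2 - 30*r - 14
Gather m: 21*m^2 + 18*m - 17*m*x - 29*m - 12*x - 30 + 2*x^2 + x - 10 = 21*m^2 + m*(-17*x - 11) + 2*x^2 - 11*x - 40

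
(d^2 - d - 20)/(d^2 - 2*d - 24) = (d - 5)/(d - 6)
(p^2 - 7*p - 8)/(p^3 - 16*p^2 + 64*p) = (p + 1)/(p*(p - 8))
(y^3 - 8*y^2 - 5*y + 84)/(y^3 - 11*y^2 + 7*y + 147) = (y - 4)/(y - 7)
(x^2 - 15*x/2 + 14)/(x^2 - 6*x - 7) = (-x^2 + 15*x/2 - 14)/(-x^2 + 6*x + 7)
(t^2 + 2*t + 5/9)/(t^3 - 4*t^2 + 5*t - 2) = (t^2 + 2*t + 5/9)/(t^3 - 4*t^2 + 5*t - 2)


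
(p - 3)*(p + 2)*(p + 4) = p^3 + 3*p^2 - 10*p - 24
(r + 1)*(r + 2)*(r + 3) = r^3 + 6*r^2 + 11*r + 6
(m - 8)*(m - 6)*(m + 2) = m^3 - 12*m^2 + 20*m + 96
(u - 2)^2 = u^2 - 4*u + 4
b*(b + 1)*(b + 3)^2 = b^4 + 7*b^3 + 15*b^2 + 9*b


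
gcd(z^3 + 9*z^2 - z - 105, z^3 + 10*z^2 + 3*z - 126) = z^2 + 4*z - 21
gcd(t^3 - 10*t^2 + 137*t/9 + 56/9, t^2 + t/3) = t + 1/3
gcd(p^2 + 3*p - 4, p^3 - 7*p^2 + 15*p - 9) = p - 1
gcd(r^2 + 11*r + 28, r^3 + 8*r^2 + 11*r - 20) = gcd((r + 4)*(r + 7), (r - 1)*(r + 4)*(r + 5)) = r + 4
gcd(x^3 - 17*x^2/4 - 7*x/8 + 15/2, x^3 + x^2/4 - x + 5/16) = x + 5/4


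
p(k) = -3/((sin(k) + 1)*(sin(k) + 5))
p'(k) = 3*cos(k)/((sin(k) + 1)*(sin(k) + 5)^2) + 3*cos(k)/((sin(k) + 1)^2*(sin(k) + 5)) = 6*(sin(k) + 3)*cos(k)/((sin(k) + 1)^2*(sin(k) + 5)^2)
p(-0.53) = -1.35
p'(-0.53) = 2.61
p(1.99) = -0.27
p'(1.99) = -0.07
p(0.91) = -0.29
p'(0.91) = 0.13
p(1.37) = -0.25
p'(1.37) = 0.03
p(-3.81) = -0.33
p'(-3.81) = -0.21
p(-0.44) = -1.14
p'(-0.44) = 2.03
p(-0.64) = -1.69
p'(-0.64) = 3.68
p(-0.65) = -1.73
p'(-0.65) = 3.80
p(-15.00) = -1.97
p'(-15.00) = -4.63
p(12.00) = -1.45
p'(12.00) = 2.92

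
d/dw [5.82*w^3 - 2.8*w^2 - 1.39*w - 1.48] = 17.46*w^2 - 5.6*w - 1.39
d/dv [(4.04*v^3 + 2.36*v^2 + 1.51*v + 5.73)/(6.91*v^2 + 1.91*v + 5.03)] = (27.9164*v^4 + 15.4328*v^3 + 55.0371*v^2 - 55.447*v - 3.349)/(47.7481*v^4 + 26.3962*v^3 + 73.1627*v^2 + 19.2146*v + 25.3009)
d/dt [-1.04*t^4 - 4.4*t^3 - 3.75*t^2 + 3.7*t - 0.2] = -4.16*t^3 - 13.2*t^2 - 7.5*t + 3.7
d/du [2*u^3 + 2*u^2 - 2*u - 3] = 6*u^2 + 4*u - 2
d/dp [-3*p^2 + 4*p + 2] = 4 - 6*p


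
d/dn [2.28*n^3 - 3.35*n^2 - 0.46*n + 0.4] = 6.84*n^2 - 6.7*n - 0.46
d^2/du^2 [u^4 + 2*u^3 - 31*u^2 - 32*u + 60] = 12*u^2 + 12*u - 62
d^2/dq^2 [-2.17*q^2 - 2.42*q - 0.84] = -4.34000000000000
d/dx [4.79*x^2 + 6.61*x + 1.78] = 9.58*x + 6.61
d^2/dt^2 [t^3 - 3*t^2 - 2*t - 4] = 6*t - 6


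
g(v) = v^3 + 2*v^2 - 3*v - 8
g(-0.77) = -4.96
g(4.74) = 129.21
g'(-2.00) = 1.00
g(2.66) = 16.99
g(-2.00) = -2.00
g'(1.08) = 4.82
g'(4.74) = 83.36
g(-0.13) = -7.58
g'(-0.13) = -3.47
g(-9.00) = -548.00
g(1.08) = -7.65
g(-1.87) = -1.94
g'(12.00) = 477.00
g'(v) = 3*v^2 + 4*v - 3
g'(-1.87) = 0.01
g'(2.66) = 28.87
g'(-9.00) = 204.00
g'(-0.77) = -4.30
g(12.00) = 1972.00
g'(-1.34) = -2.97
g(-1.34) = -2.79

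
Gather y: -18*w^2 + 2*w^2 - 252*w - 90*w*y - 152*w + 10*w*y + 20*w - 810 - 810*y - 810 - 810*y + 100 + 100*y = -16*w^2 - 384*w + y*(-80*w - 1520) - 1520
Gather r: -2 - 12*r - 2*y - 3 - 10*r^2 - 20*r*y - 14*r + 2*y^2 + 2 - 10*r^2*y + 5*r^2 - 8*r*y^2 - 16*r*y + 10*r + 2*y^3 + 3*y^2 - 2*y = r^2*(-10*y - 5) + r*(-8*y^2 - 36*y - 16) + 2*y^3 + 5*y^2 - 4*y - 3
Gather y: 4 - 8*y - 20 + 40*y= 32*y - 16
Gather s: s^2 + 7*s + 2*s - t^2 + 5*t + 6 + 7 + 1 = s^2 + 9*s - t^2 + 5*t + 14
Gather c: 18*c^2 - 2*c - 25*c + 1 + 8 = 18*c^2 - 27*c + 9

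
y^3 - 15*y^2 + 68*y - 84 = (y - 7)*(y - 6)*(y - 2)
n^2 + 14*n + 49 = (n + 7)^2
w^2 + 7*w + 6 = (w + 1)*(w + 6)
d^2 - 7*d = d*(d - 7)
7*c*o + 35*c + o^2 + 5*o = (7*c + o)*(o + 5)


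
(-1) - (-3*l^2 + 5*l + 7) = 3*l^2 - 5*l - 8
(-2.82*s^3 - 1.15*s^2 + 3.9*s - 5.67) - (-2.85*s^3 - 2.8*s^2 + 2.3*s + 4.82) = 0.0300000000000002*s^3 + 1.65*s^2 + 1.6*s - 10.49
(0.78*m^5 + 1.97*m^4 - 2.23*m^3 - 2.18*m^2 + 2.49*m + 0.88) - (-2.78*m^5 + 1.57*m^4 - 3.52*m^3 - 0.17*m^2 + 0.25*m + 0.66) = 3.56*m^5 + 0.4*m^4 + 1.29*m^3 - 2.01*m^2 + 2.24*m + 0.22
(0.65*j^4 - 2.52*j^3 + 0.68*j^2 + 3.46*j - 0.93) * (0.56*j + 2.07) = 0.364*j^5 - 0.0657000000000003*j^4 - 4.8356*j^3 + 3.3452*j^2 + 6.6414*j - 1.9251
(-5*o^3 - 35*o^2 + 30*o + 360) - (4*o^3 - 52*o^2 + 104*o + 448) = -9*o^3 + 17*o^2 - 74*o - 88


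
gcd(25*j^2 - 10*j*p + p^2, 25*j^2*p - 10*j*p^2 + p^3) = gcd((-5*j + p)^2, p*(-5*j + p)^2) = 25*j^2 - 10*j*p + p^2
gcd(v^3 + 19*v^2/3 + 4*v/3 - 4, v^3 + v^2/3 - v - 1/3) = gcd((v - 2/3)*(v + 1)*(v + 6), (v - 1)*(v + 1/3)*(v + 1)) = v + 1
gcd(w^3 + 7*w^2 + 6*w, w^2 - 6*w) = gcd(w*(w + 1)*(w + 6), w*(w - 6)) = w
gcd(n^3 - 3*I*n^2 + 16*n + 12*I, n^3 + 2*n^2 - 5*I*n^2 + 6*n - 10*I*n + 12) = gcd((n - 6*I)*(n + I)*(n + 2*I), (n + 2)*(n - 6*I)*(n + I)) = n^2 - 5*I*n + 6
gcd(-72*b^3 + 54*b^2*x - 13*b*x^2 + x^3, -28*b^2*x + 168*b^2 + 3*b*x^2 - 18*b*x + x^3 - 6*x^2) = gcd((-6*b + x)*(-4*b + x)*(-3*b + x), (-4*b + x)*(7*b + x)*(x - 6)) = -4*b + x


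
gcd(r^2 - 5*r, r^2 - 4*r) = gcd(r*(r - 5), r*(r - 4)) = r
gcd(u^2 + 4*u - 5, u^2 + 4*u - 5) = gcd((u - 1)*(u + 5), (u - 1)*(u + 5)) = u^2 + 4*u - 5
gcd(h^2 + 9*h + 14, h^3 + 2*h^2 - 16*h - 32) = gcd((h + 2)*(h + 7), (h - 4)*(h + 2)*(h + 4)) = h + 2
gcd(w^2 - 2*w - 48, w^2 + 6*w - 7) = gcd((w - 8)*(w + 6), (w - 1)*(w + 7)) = 1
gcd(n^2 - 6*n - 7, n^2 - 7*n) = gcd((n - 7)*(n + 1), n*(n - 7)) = n - 7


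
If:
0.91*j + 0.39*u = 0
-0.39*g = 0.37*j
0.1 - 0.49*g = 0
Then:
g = 0.20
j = -0.22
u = 0.50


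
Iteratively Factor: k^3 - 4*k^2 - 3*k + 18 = (k - 3)*(k^2 - k - 6) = (k - 3)*(k + 2)*(k - 3)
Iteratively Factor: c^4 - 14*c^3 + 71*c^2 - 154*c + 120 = (c - 5)*(c^3 - 9*c^2 + 26*c - 24) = (c - 5)*(c - 2)*(c^2 - 7*c + 12) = (c - 5)*(c - 4)*(c - 2)*(c - 3)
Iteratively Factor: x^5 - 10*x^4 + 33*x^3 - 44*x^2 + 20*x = (x - 1)*(x^4 - 9*x^3 + 24*x^2 - 20*x) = (x - 2)*(x - 1)*(x^3 - 7*x^2 + 10*x) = (x - 2)^2*(x - 1)*(x^2 - 5*x) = x*(x - 2)^2*(x - 1)*(x - 5)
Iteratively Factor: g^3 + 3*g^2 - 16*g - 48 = (g + 4)*(g^2 - g - 12) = (g + 3)*(g + 4)*(g - 4)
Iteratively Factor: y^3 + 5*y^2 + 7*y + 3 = (y + 3)*(y^2 + 2*y + 1) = (y + 1)*(y + 3)*(y + 1)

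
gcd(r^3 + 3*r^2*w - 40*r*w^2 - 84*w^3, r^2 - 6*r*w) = r - 6*w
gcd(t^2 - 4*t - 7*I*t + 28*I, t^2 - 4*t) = t - 4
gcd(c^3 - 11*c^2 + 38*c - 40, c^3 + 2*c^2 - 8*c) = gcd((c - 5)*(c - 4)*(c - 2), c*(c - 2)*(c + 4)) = c - 2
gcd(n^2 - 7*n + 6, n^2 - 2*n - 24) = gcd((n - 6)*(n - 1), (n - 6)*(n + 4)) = n - 6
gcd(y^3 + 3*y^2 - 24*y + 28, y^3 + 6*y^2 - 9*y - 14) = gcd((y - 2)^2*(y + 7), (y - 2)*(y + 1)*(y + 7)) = y^2 + 5*y - 14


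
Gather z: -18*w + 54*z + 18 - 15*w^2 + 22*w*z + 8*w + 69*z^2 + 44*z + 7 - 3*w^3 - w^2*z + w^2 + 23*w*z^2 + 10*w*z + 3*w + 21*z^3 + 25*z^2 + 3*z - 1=-3*w^3 - 14*w^2 - 7*w + 21*z^3 + z^2*(23*w + 94) + z*(-w^2 + 32*w + 101) + 24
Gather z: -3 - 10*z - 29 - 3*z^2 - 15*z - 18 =-3*z^2 - 25*z - 50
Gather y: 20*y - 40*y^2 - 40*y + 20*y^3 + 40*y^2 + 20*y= 20*y^3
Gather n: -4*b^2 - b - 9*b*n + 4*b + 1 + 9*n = -4*b^2 + 3*b + n*(9 - 9*b) + 1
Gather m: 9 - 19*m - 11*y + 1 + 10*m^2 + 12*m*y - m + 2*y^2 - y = 10*m^2 + m*(12*y - 20) + 2*y^2 - 12*y + 10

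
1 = 1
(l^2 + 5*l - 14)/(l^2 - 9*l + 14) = (l + 7)/(l - 7)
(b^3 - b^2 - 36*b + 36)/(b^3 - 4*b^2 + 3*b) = (b^2 - 36)/(b*(b - 3))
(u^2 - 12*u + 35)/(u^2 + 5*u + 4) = (u^2 - 12*u + 35)/(u^2 + 5*u + 4)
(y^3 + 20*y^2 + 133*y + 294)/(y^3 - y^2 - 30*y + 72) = (y^2 + 14*y + 49)/(y^2 - 7*y + 12)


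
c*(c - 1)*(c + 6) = c^3 + 5*c^2 - 6*c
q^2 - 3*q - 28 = (q - 7)*(q + 4)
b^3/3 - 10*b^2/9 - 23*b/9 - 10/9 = (b/3 + 1/3)*(b - 5)*(b + 2/3)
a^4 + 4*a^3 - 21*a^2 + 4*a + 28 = (a - 2)^2*(a + 1)*(a + 7)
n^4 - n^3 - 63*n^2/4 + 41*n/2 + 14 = (n - 7/2)*(n - 2)*(n + 1/2)*(n + 4)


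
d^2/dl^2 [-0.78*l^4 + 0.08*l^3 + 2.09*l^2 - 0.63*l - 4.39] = -9.36*l^2 + 0.48*l + 4.18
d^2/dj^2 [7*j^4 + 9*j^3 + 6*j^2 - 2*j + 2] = 84*j^2 + 54*j + 12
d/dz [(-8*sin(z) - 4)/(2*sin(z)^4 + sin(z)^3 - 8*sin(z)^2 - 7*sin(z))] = 4*(12*sin(z)^4 + 12*sin(z)^3 - 13*sin(z)^2 - 16*sin(z) - 7)*cos(z)/((sin(z) + 1)^2*(2*sin(z)^2 - sin(z) - 7)^2*sin(z)^2)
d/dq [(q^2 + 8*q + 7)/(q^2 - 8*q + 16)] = 2*(-8*q - 23)/(q^3 - 12*q^2 + 48*q - 64)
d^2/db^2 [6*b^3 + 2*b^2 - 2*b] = 36*b + 4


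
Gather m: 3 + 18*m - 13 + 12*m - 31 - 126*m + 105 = 64 - 96*m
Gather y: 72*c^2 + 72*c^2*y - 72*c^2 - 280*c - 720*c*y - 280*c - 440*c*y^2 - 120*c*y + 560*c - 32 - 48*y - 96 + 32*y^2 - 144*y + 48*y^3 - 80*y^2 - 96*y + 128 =48*y^3 + y^2*(-440*c - 48) + y*(72*c^2 - 840*c - 288)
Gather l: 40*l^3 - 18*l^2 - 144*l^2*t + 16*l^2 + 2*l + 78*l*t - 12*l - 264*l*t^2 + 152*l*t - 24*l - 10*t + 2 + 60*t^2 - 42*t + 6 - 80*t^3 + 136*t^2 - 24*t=40*l^3 + l^2*(-144*t - 2) + l*(-264*t^2 + 230*t - 34) - 80*t^3 + 196*t^2 - 76*t + 8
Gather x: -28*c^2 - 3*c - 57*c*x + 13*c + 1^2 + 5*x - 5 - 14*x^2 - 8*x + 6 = -28*c^2 + 10*c - 14*x^2 + x*(-57*c - 3) + 2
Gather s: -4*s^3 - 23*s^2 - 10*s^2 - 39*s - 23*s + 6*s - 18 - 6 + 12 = -4*s^3 - 33*s^2 - 56*s - 12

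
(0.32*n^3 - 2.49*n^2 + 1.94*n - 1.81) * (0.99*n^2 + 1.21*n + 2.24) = 0.3168*n^5 - 2.0779*n^4 - 0.3755*n^3 - 5.0221*n^2 + 2.1555*n - 4.0544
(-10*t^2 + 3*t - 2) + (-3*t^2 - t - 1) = -13*t^2 + 2*t - 3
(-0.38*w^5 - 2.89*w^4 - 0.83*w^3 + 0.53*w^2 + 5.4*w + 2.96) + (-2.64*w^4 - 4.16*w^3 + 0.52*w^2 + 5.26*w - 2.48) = -0.38*w^5 - 5.53*w^4 - 4.99*w^3 + 1.05*w^2 + 10.66*w + 0.48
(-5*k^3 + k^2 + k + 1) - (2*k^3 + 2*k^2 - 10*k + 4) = -7*k^3 - k^2 + 11*k - 3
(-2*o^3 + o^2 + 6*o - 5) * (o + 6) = -2*o^4 - 11*o^3 + 12*o^2 + 31*o - 30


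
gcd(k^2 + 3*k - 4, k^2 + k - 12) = k + 4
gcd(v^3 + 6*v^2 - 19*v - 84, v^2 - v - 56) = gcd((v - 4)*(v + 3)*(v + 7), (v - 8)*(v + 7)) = v + 7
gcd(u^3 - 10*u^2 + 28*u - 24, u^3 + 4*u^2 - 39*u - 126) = u - 6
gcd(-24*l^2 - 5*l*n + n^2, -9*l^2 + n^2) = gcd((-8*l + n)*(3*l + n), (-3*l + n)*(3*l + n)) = 3*l + n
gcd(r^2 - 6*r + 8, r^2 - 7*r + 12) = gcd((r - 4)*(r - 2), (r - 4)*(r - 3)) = r - 4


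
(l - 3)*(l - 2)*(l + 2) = l^3 - 3*l^2 - 4*l + 12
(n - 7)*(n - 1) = n^2 - 8*n + 7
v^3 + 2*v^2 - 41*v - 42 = (v - 6)*(v + 1)*(v + 7)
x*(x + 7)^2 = x^3 + 14*x^2 + 49*x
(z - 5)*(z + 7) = z^2 + 2*z - 35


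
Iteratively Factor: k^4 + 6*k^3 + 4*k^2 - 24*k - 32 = (k + 2)*(k^3 + 4*k^2 - 4*k - 16) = (k + 2)^2*(k^2 + 2*k - 8) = (k - 2)*(k + 2)^2*(k + 4)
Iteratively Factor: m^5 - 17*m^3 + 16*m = (m - 4)*(m^4 + 4*m^3 - m^2 - 4*m) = (m - 4)*(m - 1)*(m^3 + 5*m^2 + 4*m) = (m - 4)*(m - 1)*(m + 1)*(m^2 + 4*m) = (m - 4)*(m - 1)*(m + 1)*(m + 4)*(m)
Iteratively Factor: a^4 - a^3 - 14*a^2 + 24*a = (a + 4)*(a^3 - 5*a^2 + 6*a) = (a - 2)*(a + 4)*(a^2 - 3*a) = (a - 3)*(a - 2)*(a + 4)*(a)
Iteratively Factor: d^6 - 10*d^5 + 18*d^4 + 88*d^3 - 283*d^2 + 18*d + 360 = (d - 4)*(d^5 - 6*d^4 - 6*d^3 + 64*d^2 - 27*d - 90) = (d - 4)*(d - 3)*(d^4 - 3*d^3 - 15*d^2 + 19*d + 30) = (d - 4)*(d - 3)*(d - 2)*(d^3 - d^2 - 17*d - 15) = (d - 4)*(d - 3)*(d - 2)*(d + 1)*(d^2 - 2*d - 15) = (d - 5)*(d - 4)*(d - 3)*(d - 2)*(d + 1)*(d + 3)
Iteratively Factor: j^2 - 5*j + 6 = (j - 3)*(j - 2)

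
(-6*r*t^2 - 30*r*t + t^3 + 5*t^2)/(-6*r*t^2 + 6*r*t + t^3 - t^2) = (t + 5)/(t - 1)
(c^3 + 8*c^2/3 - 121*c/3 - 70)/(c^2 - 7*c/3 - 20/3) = (c^2 + c - 42)/(c - 4)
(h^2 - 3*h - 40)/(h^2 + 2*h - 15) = (h - 8)/(h - 3)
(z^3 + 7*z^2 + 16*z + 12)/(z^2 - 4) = (z^2 + 5*z + 6)/(z - 2)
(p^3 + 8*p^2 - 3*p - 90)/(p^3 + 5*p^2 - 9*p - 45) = (p + 6)/(p + 3)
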